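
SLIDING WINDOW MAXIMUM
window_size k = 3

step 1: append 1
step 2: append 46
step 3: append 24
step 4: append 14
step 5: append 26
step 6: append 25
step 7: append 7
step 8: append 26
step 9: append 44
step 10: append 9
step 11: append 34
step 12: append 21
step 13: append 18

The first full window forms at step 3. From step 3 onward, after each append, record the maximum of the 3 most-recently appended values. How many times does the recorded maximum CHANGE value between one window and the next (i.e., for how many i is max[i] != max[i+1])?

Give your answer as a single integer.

step 1: append 1 -> window=[1] (not full yet)
step 2: append 46 -> window=[1, 46] (not full yet)
step 3: append 24 -> window=[1, 46, 24] -> max=46
step 4: append 14 -> window=[46, 24, 14] -> max=46
step 5: append 26 -> window=[24, 14, 26] -> max=26
step 6: append 25 -> window=[14, 26, 25] -> max=26
step 7: append 7 -> window=[26, 25, 7] -> max=26
step 8: append 26 -> window=[25, 7, 26] -> max=26
step 9: append 44 -> window=[7, 26, 44] -> max=44
step 10: append 9 -> window=[26, 44, 9] -> max=44
step 11: append 34 -> window=[44, 9, 34] -> max=44
step 12: append 21 -> window=[9, 34, 21] -> max=34
step 13: append 18 -> window=[34, 21, 18] -> max=34
Recorded maximums: 46 46 26 26 26 26 44 44 44 34 34
Changes between consecutive maximums: 3

Answer: 3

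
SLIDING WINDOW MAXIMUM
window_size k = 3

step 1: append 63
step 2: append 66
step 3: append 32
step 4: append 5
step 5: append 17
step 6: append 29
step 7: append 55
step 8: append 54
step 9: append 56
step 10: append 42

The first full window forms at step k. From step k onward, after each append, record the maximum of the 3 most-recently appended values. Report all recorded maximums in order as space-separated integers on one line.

step 1: append 63 -> window=[63] (not full yet)
step 2: append 66 -> window=[63, 66] (not full yet)
step 3: append 32 -> window=[63, 66, 32] -> max=66
step 4: append 5 -> window=[66, 32, 5] -> max=66
step 5: append 17 -> window=[32, 5, 17] -> max=32
step 6: append 29 -> window=[5, 17, 29] -> max=29
step 7: append 55 -> window=[17, 29, 55] -> max=55
step 8: append 54 -> window=[29, 55, 54] -> max=55
step 9: append 56 -> window=[55, 54, 56] -> max=56
step 10: append 42 -> window=[54, 56, 42] -> max=56

Answer: 66 66 32 29 55 55 56 56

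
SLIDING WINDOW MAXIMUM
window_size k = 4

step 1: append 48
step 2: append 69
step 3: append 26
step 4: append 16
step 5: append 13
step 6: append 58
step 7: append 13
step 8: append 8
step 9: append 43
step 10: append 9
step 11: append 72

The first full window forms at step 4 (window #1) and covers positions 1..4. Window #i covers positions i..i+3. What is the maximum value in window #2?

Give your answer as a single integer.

Answer: 69

Derivation:
step 1: append 48 -> window=[48] (not full yet)
step 2: append 69 -> window=[48, 69] (not full yet)
step 3: append 26 -> window=[48, 69, 26] (not full yet)
step 4: append 16 -> window=[48, 69, 26, 16] -> max=69
step 5: append 13 -> window=[69, 26, 16, 13] -> max=69
Window #2 max = 69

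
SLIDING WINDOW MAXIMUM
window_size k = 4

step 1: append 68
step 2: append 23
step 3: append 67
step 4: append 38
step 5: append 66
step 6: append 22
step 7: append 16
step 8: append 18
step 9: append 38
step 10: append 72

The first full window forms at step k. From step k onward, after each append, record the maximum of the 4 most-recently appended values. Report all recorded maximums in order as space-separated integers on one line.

Answer: 68 67 67 66 66 38 72

Derivation:
step 1: append 68 -> window=[68] (not full yet)
step 2: append 23 -> window=[68, 23] (not full yet)
step 3: append 67 -> window=[68, 23, 67] (not full yet)
step 4: append 38 -> window=[68, 23, 67, 38] -> max=68
step 5: append 66 -> window=[23, 67, 38, 66] -> max=67
step 6: append 22 -> window=[67, 38, 66, 22] -> max=67
step 7: append 16 -> window=[38, 66, 22, 16] -> max=66
step 8: append 18 -> window=[66, 22, 16, 18] -> max=66
step 9: append 38 -> window=[22, 16, 18, 38] -> max=38
step 10: append 72 -> window=[16, 18, 38, 72] -> max=72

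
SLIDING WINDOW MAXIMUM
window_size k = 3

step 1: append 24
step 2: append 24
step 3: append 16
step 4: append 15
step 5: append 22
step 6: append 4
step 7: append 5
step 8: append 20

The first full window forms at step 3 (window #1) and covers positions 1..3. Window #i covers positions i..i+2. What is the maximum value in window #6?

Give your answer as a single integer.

step 1: append 24 -> window=[24] (not full yet)
step 2: append 24 -> window=[24, 24] (not full yet)
step 3: append 16 -> window=[24, 24, 16] -> max=24
step 4: append 15 -> window=[24, 16, 15] -> max=24
step 5: append 22 -> window=[16, 15, 22] -> max=22
step 6: append 4 -> window=[15, 22, 4] -> max=22
step 7: append 5 -> window=[22, 4, 5] -> max=22
step 8: append 20 -> window=[4, 5, 20] -> max=20
Window #6 max = 20

Answer: 20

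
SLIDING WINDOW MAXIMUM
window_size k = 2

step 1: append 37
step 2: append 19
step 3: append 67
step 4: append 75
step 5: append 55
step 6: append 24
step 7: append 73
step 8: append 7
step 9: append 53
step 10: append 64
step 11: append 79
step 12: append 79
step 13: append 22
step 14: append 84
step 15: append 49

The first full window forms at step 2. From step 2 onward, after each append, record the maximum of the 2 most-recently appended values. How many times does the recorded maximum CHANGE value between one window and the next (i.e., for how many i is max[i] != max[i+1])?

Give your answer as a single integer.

step 1: append 37 -> window=[37] (not full yet)
step 2: append 19 -> window=[37, 19] -> max=37
step 3: append 67 -> window=[19, 67] -> max=67
step 4: append 75 -> window=[67, 75] -> max=75
step 5: append 55 -> window=[75, 55] -> max=75
step 6: append 24 -> window=[55, 24] -> max=55
step 7: append 73 -> window=[24, 73] -> max=73
step 8: append 7 -> window=[73, 7] -> max=73
step 9: append 53 -> window=[7, 53] -> max=53
step 10: append 64 -> window=[53, 64] -> max=64
step 11: append 79 -> window=[64, 79] -> max=79
step 12: append 79 -> window=[79, 79] -> max=79
step 13: append 22 -> window=[79, 22] -> max=79
step 14: append 84 -> window=[22, 84] -> max=84
step 15: append 49 -> window=[84, 49] -> max=84
Recorded maximums: 37 67 75 75 55 73 73 53 64 79 79 79 84 84
Changes between consecutive maximums: 8

Answer: 8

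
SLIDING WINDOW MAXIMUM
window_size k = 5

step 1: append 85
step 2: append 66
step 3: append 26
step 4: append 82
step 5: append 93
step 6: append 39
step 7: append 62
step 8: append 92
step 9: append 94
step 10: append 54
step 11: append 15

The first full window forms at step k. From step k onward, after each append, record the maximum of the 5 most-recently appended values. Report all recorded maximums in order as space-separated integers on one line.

Answer: 93 93 93 93 94 94 94

Derivation:
step 1: append 85 -> window=[85] (not full yet)
step 2: append 66 -> window=[85, 66] (not full yet)
step 3: append 26 -> window=[85, 66, 26] (not full yet)
step 4: append 82 -> window=[85, 66, 26, 82] (not full yet)
step 5: append 93 -> window=[85, 66, 26, 82, 93] -> max=93
step 6: append 39 -> window=[66, 26, 82, 93, 39] -> max=93
step 7: append 62 -> window=[26, 82, 93, 39, 62] -> max=93
step 8: append 92 -> window=[82, 93, 39, 62, 92] -> max=93
step 9: append 94 -> window=[93, 39, 62, 92, 94] -> max=94
step 10: append 54 -> window=[39, 62, 92, 94, 54] -> max=94
step 11: append 15 -> window=[62, 92, 94, 54, 15] -> max=94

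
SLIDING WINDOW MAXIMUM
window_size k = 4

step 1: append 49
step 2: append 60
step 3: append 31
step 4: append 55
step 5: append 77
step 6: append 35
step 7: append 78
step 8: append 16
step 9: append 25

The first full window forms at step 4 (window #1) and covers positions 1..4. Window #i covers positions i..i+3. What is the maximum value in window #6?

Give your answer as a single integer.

Answer: 78

Derivation:
step 1: append 49 -> window=[49] (not full yet)
step 2: append 60 -> window=[49, 60] (not full yet)
step 3: append 31 -> window=[49, 60, 31] (not full yet)
step 4: append 55 -> window=[49, 60, 31, 55] -> max=60
step 5: append 77 -> window=[60, 31, 55, 77] -> max=77
step 6: append 35 -> window=[31, 55, 77, 35] -> max=77
step 7: append 78 -> window=[55, 77, 35, 78] -> max=78
step 8: append 16 -> window=[77, 35, 78, 16] -> max=78
step 9: append 25 -> window=[35, 78, 16, 25] -> max=78
Window #6 max = 78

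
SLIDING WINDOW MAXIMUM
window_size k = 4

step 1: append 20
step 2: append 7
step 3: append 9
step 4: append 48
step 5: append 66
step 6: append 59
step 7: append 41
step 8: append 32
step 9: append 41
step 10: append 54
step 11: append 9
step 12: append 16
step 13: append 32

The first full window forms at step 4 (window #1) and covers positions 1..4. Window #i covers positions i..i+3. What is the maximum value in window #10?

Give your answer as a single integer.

Answer: 54

Derivation:
step 1: append 20 -> window=[20] (not full yet)
step 2: append 7 -> window=[20, 7] (not full yet)
step 3: append 9 -> window=[20, 7, 9] (not full yet)
step 4: append 48 -> window=[20, 7, 9, 48] -> max=48
step 5: append 66 -> window=[7, 9, 48, 66] -> max=66
step 6: append 59 -> window=[9, 48, 66, 59] -> max=66
step 7: append 41 -> window=[48, 66, 59, 41] -> max=66
step 8: append 32 -> window=[66, 59, 41, 32] -> max=66
step 9: append 41 -> window=[59, 41, 32, 41] -> max=59
step 10: append 54 -> window=[41, 32, 41, 54] -> max=54
step 11: append 9 -> window=[32, 41, 54, 9] -> max=54
step 12: append 16 -> window=[41, 54, 9, 16] -> max=54
step 13: append 32 -> window=[54, 9, 16, 32] -> max=54
Window #10 max = 54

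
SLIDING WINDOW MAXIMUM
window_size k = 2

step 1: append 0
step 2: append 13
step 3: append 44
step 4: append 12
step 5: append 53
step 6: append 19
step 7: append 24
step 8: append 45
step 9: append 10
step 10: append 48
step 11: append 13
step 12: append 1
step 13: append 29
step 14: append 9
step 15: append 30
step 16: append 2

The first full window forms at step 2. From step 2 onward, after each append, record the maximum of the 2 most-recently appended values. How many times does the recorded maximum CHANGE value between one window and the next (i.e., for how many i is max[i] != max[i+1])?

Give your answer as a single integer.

Answer: 8

Derivation:
step 1: append 0 -> window=[0] (not full yet)
step 2: append 13 -> window=[0, 13] -> max=13
step 3: append 44 -> window=[13, 44] -> max=44
step 4: append 12 -> window=[44, 12] -> max=44
step 5: append 53 -> window=[12, 53] -> max=53
step 6: append 19 -> window=[53, 19] -> max=53
step 7: append 24 -> window=[19, 24] -> max=24
step 8: append 45 -> window=[24, 45] -> max=45
step 9: append 10 -> window=[45, 10] -> max=45
step 10: append 48 -> window=[10, 48] -> max=48
step 11: append 13 -> window=[48, 13] -> max=48
step 12: append 1 -> window=[13, 1] -> max=13
step 13: append 29 -> window=[1, 29] -> max=29
step 14: append 9 -> window=[29, 9] -> max=29
step 15: append 30 -> window=[9, 30] -> max=30
step 16: append 2 -> window=[30, 2] -> max=30
Recorded maximums: 13 44 44 53 53 24 45 45 48 48 13 29 29 30 30
Changes between consecutive maximums: 8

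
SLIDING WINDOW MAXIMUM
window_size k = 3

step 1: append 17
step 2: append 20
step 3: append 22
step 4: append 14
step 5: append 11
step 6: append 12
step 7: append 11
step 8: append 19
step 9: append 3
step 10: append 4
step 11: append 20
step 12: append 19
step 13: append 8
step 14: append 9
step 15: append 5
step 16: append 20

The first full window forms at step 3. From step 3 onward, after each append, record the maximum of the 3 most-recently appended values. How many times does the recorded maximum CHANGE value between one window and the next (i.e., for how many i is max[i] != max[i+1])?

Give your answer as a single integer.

step 1: append 17 -> window=[17] (not full yet)
step 2: append 20 -> window=[17, 20] (not full yet)
step 3: append 22 -> window=[17, 20, 22] -> max=22
step 4: append 14 -> window=[20, 22, 14] -> max=22
step 5: append 11 -> window=[22, 14, 11] -> max=22
step 6: append 12 -> window=[14, 11, 12] -> max=14
step 7: append 11 -> window=[11, 12, 11] -> max=12
step 8: append 19 -> window=[12, 11, 19] -> max=19
step 9: append 3 -> window=[11, 19, 3] -> max=19
step 10: append 4 -> window=[19, 3, 4] -> max=19
step 11: append 20 -> window=[3, 4, 20] -> max=20
step 12: append 19 -> window=[4, 20, 19] -> max=20
step 13: append 8 -> window=[20, 19, 8] -> max=20
step 14: append 9 -> window=[19, 8, 9] -> max=19
step 15: append 5 -> window=[8, 9, 5] -> max=9
step 16: append 20 -> window=[9, 5, 20] -> max=20
Recorded maximums: 22 22 22 14 12 19 19 19 20 20 20 19 9 20
Changes between consecutive maximums: 7

Answer: 7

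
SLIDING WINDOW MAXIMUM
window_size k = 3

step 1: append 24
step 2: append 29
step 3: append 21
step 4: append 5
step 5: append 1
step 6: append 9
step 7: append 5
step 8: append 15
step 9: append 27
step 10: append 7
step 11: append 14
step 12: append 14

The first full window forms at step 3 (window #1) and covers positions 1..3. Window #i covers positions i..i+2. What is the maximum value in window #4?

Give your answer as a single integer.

Answer: 9

Derivation:
step 1: append 24 -> window=[24] (not full yet)
step 2: append 29 -> window=[24, 29] (not full yet)
step 3: append 21 -> window=[24, 29, 21] -> max=29
step 4: append 5 -> window=[29, 21, 5] -> max=29
step 5: append 1 -> window=[21, 5, 1] -> max=21
step 6: append 9 -> window=[5, 1, 9] -> max=9
Window #4 max = 9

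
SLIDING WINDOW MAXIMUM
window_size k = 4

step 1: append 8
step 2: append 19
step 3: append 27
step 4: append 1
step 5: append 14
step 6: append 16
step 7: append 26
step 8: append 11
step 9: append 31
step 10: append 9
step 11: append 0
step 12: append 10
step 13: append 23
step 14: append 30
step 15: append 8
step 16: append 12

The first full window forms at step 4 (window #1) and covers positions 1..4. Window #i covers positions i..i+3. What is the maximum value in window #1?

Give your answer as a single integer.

step 1: append 8 -> window=[8] (not full yet)
step 2: append 19 -> window=[8, 19] (not full yet)
step 3: append 27 -> window=[8, 19, 27] (not full yet)
step 4: append 1 -> window=[8, 19, 27, 1] -> max=27
Window #1 max = 27

Answer: 27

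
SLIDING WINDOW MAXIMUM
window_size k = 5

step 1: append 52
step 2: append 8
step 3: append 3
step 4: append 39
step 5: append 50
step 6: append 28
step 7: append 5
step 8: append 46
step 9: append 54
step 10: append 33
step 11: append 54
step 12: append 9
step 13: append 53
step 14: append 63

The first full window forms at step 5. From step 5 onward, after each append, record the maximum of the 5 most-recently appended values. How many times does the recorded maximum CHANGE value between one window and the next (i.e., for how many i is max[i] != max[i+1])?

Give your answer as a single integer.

Answer: 3

Derivation:
step 1: append 52 -> window=[52] (not full yet)
step 2: append 8 -> window=[52, 8] (not full yet)
step 3: append 3 -> window=[52, 8, 3] (not full yet)
step 4: append 39 -> window=[52, 8, 3, 39] (not full yet)
step 5: append 50 -> window=[52, 8, 3, 39, 50] -> max=52
step 6: append 28 -> window=[8, 3, 39, 50, 28] -> max=50
step 7: append 5 -> window=[3, 39, 50, 28, 5] -> max=50
step 8: append 46 -> window=[39, 50, 28, 5, 46] -> max=50
step 9: append 54 -> window=[50, 28, 5, 46, 54] -> max=54
step 10: append 33 -> window=[28, 5, 46, 54, 33] -> max=54
step 11: append 54 -> window=[5, 46, 54, 33, 54] -> max=54
step 12: append 9 -> window=[46, 54, 33, 54, 9] -> max=54
step 13: append 53 -> window=[54, 33, 54, 9, 53] -> max=54
step 14: append 63 -> window=[33, 54, 9, 53, 63] -> max=63
Recorded maximums: 52 50 50 50 54 54 54 54 54 63
Changes between consecutive maximums: 3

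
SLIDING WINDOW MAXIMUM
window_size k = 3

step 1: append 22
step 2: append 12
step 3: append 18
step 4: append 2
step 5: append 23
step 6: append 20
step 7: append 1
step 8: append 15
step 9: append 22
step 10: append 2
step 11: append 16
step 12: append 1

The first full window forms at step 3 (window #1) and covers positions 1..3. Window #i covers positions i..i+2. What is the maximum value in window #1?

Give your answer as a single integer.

Answer: 22

Derivation:
step 1: append 22 -> window=[22] (not full yet)
step 2: append 12 -> window=[22, 12] (not full yet)
step 3: append 18 -> window=[22, 12, 18] -> max=22
Window #1 max = 22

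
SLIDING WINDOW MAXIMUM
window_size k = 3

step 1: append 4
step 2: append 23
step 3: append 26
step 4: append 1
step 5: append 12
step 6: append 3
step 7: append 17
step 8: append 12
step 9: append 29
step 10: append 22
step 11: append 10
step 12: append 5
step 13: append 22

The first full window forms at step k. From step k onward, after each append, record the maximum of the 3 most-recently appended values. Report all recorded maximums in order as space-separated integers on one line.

Answer: 26 26 26 12 17 17 29 29 29 22 22

Derivation:
step 1: append 4 -> window=[4] (not full yet)
step 2: append 23 -> window=[4, 23] (not full yet)
step 3: append 26 -> window=[4, 23, 26] -> max=26
step 4: append 1 -> window=[23, 26, 1] -> max=26
step 5: append 12 -> window=[26, 1, 12] -> max=26
step 6: append 3 -> window=[1, 12, 3] -> max=12
step 7: append 17 -> window=[12, 3, 17] -> max=17
step 8: append 12 -> window=[3, 17, 12] -> max=17
step 9: append 29 -> window=[17, 12, 29] -> max=29
step 10: append 22 -> window=[12, 29, 22] -> max=29
step 11: append 10 -> window=[29, 22, 10] -> max=29
step 12: append 5 -> window=[22, 10, 5] -> max=22
step 13: append 22 -> window=[10, 5, 22] -> max=22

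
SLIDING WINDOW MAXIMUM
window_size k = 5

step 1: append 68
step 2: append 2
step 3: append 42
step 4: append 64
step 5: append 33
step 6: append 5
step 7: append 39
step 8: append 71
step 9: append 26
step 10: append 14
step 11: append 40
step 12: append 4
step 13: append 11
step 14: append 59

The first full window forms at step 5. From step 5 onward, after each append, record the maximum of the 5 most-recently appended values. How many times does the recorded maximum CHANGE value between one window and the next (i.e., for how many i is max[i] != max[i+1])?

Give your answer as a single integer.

Answer: 4

Derivation:
step 1: append 68 -> window=[68] (not full yet)
step 2: append 2 -> window=[68, 2] (not full yet)
step 3: append 42 -> window=[68, 2, 42] (not full yet)
step 4: append 64 -> window=[68, 2, 42, 64] (not full yet)
step 5: append 33 -> window=[68, 2, 42, 64, 33] -> max=68
step 6: append 5 -> window=[2, 42, 64, 33, 5] -> max=64
step 7: append 39 -> window=[42, 64, 33, 5, 39] -> max=64
step 8: append 71 -> window=[64, 33, 5, 39, 71] -> max=71
step 9: append 26 -> window=[33, 5, 39, 71, 26] -> max=71
step 10: append 14 -> window=[5, 39, 71, 26, 14] -> max=71
step 11: append 40 -> window=[39, 71, 26, 14, 40] -> max=71
step 12: append 4 -> window=[71, 26, 14, 40, 4] -> max=71
step 13: append 11 -> window=[26, 14, 40, 4, 11] -> max=40
step 14: append 59 -> window=[14, 40, 4, 11, 59] -> max=59
Recorded maximums: 68 64 64 71 71 71 71 71 40 59
Changes between consecutive maximums: 4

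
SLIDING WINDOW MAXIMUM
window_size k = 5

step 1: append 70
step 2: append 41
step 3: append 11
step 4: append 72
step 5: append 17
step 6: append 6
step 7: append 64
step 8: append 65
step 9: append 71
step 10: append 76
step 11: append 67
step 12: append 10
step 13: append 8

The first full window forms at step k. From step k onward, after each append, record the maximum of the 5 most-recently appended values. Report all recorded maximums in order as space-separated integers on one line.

step 1: append 70 -> window=[70] (not full yet)
step 2: append 41 -> window=[70, 41] (not full yet)
step 3: append 11 -> window=[70, 41, 11] (not full yet)
step 4: append 72 -> window=[70, 41, 11, 72] (not full yet)
step 5: append 17 -> window=[70, 41, 11, 72, 17] -> max=72
step 6: append 6 -> window=[41, 11, 72, 17, 6] -> max=72
step 7: append 64 -> window=[11, 72, 17, 6, 64] -> max=72
step 8: append 65 -> window=[72, 17, 6, 64, 65] -> max=72
step 9: append 71 -> window=[17, 6, 64, 65, 71] -> max=71
step 10: append 76 -> window=[6, 64, 65, 71, 76] -> max=76
step 11: append 67 -> window=[64, 65, 71, 76, 67] -> max=76
step 12: append 10 -> window=[65, 71, 76, 67, 10] -> max=76
step 13: append 8 -> window=[71, 76, 67, 10, 8] -> max=76

Answer: 72 72 72 72 71 76 76 76 76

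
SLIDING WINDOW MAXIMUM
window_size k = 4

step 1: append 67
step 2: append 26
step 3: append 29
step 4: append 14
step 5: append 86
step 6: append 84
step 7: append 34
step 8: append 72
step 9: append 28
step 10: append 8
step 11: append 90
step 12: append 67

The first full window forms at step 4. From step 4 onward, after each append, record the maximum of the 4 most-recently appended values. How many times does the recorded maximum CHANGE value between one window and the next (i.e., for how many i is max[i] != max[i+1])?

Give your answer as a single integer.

step 1: append 67 -> window=[67] (not full yet)
step 2: append 26 -> window=[67, 26] (not full yet)
step 3: append 29 -> window=[67, 26, 29] (not full yet)
step 4: append 14 -> window=[67, 26, 29, 14] -> max=67
step 5: append 86 -> window=[26, 29, 14, 86] -> max=86
step 6: append 84 -> window=[29, 14, 86, 84] -> max=86
step 7: append 34 -> window=[14, 86, 84, 34] -> max=86
step 8: append 72 -> window=[86, 84, 34, 72] -> max=86
step 9: append 28 -> window=[84, 34, 72, 28] -> max=84
step 10: append 8 -> window=[34, 72, 28, 8] -> max=72
step 11: append 90 -> window=[72, 28, 8, 90] -> max=90
step 12: append 67 -> window=[28, 8, 90, 67] -> max=90
Recorded maximums: 67 86 86 86 86 84 72 90 90
Changes between consecutive maximums: 4

Answer: 4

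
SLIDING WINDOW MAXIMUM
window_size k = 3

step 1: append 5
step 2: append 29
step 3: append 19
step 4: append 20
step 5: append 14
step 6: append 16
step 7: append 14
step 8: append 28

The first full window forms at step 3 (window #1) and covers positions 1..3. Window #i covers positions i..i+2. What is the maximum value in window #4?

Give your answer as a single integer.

step 1: append 5 -> window=[5] (not full yet)
step 2: append 29 -> window=[5, 29] (not full yet)
step 3: append 19 -> window=[5, 29, 19] -> max=29
step 4: append 20 -> window=[29, 19, 20] -> max=29
step 5: append 14 -> window=[19, 20, 14] -> max=20
step 6: append 16 -> window=[20, 14, 16] -> max=20
Window #4 max = 20

Answer: 20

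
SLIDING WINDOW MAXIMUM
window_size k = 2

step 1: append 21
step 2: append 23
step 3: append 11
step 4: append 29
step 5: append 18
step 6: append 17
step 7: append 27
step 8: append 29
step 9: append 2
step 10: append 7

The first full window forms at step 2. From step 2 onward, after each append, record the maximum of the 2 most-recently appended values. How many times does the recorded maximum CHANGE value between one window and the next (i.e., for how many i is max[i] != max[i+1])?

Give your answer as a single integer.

step 1: append 21 -> window=[21] (not full yet)
step 2: append 23 -> window=[21, 23] -> max=23
step 3: append 11 -> window=[23, 11] -> max=23
step 4: append 29 -> window=[11, 29] -> max=29
step 5: append 18 -> window=[29, 18] -> max=29
step 6: append 17 -> window=[18, 17] -> max=18
step 7: append 27 -> window=[17, 27] -> max=27
step 8: append 29 -> window=[27, 29] -> max=29
step 9: append 2 -> window=[29, 2] -> max=29
step 10: append 7 -> window=[2, 7] -> max=7
Recorded maximums: 23 23 29 29 18 27 29 29 7
Changes between consecutive maximums: 5

Answer: 5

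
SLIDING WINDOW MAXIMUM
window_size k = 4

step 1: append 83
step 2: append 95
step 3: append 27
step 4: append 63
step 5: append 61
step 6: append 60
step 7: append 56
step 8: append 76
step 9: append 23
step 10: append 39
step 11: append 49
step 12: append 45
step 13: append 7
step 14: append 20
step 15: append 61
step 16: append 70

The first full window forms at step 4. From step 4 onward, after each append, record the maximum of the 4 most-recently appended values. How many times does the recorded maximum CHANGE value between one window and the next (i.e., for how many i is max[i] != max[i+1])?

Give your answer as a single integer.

step 1: append 83 -> window=[83] (not full yet)
step 2: append 95 -> window=[83, 95] (not full yet)
step 3: append 27 -> window=[83, 95, 27] (not full yet)
step 4: append 63 -> window=[83, 95, 27, 63] -> max=95
step 5: append 61 -> window=[95, 27, 63, 61] -> max=95
step 6: append 60 -> window=[27, 63, 61, 60] -> max=63
step 7: append 56 -> window=[63, 61, 60, 56] -> max=63
step 8: append 76 -> window=[61, 60, 56, 76] -> max=76
step 9: append 23 -> window=[60, 56, 76, 23] -> max=76
step 10: append 39 -> window=[56, 76, 23, 39] -> max=76
step 11: append 49 -> window=[76, 23, 39, 49] -> max=76
step 12: append 45 -> window=[23, 39, 49, 45] -> max=49
step 13: append 7 -> window=[39, 49, 45, 7] -> max=49
step 14: append 20 -> window=[49, 45, 7, 20] -> max=49
step 15: append 61 -> window=[45, 7, 20, 61] -> max=61
step 16: append 70 -> window=[7, 20, 61, 70] -> max=70
Recorded maximums: 95 95 63 63 76 76 76 76 49 49 49 61 70
Changes between consecutive maximums: 5

Answer: 5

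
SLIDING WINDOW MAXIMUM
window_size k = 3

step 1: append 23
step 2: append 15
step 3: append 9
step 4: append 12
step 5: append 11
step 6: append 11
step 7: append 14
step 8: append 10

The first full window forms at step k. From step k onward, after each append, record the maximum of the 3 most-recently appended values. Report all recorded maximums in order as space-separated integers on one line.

step 1: append 23 -> window=[23] (not full yet)
step 2: append 15 -> window=[23, 15] (not full yet)
step 3: append 9 -> window=[23, 15, 9] -> max=23
step 4: append 12 -> window=[15, 9, 12] -> max=15
step 5: append 11 -> window=[9, 12, 11] -> max=12
step 6: append 11 -> window=[12, 11, 11] -> max=12
step 7: append 14 -> window=[11, 11, 14] -> max=14
step 8: append 10 -> window=[11, 14, 10] -> max=14

Answer: 23 15 12 12 14 14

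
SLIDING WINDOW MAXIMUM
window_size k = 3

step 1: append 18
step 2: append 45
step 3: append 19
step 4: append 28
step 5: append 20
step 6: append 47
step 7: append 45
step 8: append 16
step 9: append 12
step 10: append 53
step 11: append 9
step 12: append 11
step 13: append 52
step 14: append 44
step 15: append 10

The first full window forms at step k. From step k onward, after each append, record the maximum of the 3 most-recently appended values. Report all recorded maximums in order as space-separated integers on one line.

Answer: 45 45 28 47 47 47 45 53 53 53 52 52 52

Derivation:
step 1: append 18 -> window=[18] (not full yet)
step 2: append 45 -> window=[18, 45] (not full yet)
step 3: append 19 -> window=[18, 45, 19] -> max=45
step 4: append 28 -> window=[45, 19, 28] -> max=45
step 5: append 20 -> window=[19, 28, 20] -> max=28
step 6: append 47 -> window=[28, 20, 47] -> max=47
step 7: append 45 -> window=[20, 47, 45] -> max=47
step 8: append 16 -> window=[47, 45, 16] -> max=47
step 9: append 12 -> window=[45, 16, 12] -> max=45
step 10: append 53 -> window=[16, 12, 53] -> max=53
step 11: append 9 -> window=[12, 53, 9] -> max=53
step 12: append 11 -> window=[53, 9, 11] -> max=53
step 13: append 52 -> window=[9, 11, 52] -> max=52
step 14: append 44 -> window=[11, 52, 44] -> max=52
step 15: append 10 -> window=[52, 44, 10] -> max=52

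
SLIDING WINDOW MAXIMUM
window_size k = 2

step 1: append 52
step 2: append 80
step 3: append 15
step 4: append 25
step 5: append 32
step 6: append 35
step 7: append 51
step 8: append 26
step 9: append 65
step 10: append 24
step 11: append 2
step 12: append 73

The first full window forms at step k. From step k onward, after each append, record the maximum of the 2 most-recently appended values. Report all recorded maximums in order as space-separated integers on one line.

Answer: 80 80 25 32 35 51 51 65 65 24 73

Derivation:
step 1: append 52 -> window=[52] (not full yet)
step 2: append 80 -> window=[52, 80] -> max=80
step 3: append 15 -> window=[80, 15] -> max=80
step 4: append 25 -> window=[15, 25] -> max=25
step 5: append 32 -> window=[25, 32] -> max=32
step 6: append 35 -> window=[32, 35] -> max=35
step 7: append 51 -> window=[35, 51] -> max=51
step 8: append 26 -> window=[51, 26] -> max=51
step 9: append 65 -> window=[26, 65] -> max=65
step 10: append 24 -> window=[65, 24] -> max=65
step 11: append 2 -> window=[24, 2] -> max=24
step 12: append 73 -> window=[2, 73] -> max=73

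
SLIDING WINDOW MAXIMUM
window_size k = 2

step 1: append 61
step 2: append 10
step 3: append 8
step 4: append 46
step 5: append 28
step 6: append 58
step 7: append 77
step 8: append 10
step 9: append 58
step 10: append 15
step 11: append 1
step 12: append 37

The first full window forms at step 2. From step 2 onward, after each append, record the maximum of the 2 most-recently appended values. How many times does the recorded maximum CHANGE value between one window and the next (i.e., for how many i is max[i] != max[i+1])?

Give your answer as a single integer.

step 1: append 61 -> window=[61] (not full yet)
step 2: append 10 -> window=[61, 10] -> max=61
step 3: append 8 -> window=[10, 8] -> max=10
step 4: append 46 -> window=[8, 46] -> max=46
step 5: append 28 -> window=[46, 28] -> max=46
step 6: append 58 -> window=[28, 58] -> max=58
step 7: append 77 -> window=[58, 77] -> max=77
step 8: append 10 -> window=[77, 10] -> max=77
step 9: append 58 -> window=[10, 58] -> max=58
step 10: append 15 -> window=[58, 15] -> max=58
step 11: append 1 -> window=[15, 1] -> max=15
step 12: append 37 -> window=[1, 37] -> max=37
Recorded maximums: 61 10 46 46 58 77 77 58 58 15 37
Changes between consecutive maximums: 7

Answer: 7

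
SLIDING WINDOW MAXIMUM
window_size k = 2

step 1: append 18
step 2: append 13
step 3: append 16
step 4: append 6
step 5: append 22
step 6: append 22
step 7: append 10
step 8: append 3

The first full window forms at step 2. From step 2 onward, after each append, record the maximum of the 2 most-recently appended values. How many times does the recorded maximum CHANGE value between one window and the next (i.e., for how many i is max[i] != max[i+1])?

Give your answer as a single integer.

Answer: 3

Derivation:
step 1: append 18 -> window=[18] (not full yet)
step 2: append 13 -> window=[18, 13] -> max=18
step 3: append 16 -> window=[13, 16] -> max=16
step 4: append 6 -> window=[16, 6] -> max=16
step 5: append 22 -> window=[6, 22] -> max=22
step 6: append 22 -> window=[22, 22] -> max=22
step 7: append 10 -> window=[22, 10] -> max=22
step 8: append 3 -> window=[10, 3] -> max=10
Recorded maximums: 18 16 16 22 22 22 10
Changes between consecutive maximums: 3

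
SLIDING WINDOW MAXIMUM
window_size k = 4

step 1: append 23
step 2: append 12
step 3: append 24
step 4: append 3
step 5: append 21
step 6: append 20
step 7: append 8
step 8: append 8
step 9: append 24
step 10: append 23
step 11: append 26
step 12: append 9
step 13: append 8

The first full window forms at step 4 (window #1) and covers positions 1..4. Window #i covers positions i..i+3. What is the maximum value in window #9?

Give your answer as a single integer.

Answer: 26

Derivation:
step 1: append 23 -> window=[23] (not full yet)
step 2: append 12 -> window=[23, 12] (not full yet)
step 3: append 24 -> window=[23, 12, 24] (not full yet)
step 4: append 3 -> window=[23, 12, 24, 3] -> max=24
step 5: append 21 -> window=[12, 24, 3, 21] -> max=24
step 6: append 20 -> window=[24, 3, 21, 20] -> max=24
step 7: append 8 -> window=[3, 21, 20, 8] -> max=21
step 8: append 8 -> window=[21, 20, 8, 8] -> max=21
step 9: append 24 -> window=[20, 8, 8, 24] -> max=24
step 10: append 23 -> window=[8, 8, 24, 23] -> max=24
step 11: append 26 -> window=[8, 24, 23, 26] -> max=26
step 12: append 9 -> window=[24, 23, 26, 9] -> max=26
Window #9 max = 26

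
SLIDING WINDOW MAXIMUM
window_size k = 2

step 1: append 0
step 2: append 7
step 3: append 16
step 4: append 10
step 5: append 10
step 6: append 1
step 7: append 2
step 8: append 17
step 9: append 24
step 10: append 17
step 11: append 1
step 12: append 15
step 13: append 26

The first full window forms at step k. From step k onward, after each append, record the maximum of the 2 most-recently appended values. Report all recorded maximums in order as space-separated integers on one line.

Answer: 7 16 16 10 10 2 17 24 24 17 15 26

Derivation:
step 1: append 0 -> window=[0] (not full yet)
step 2: append 7 -> window=[0, 7] -> max=7
step 3: append 16 -> window=[7, 16] -> max=16
step 4: append 10 -> window=[16, 10] -> max=16
step 5: append 10 -> window=[10, 10] -> max=10
step 6: append 1 -> window=[10, 1] -> max=10
step 7: append 2 -> window=[1, 2] -> max=2
step 8: append 17 -> window=[2, 17] -> max=17
step 9: append 24 -> window=[17, 24] -> max=24
step 10: append 17 -> window=[24, 17] -> max=24
step 11: append 1 -> window=[17, 1] -> max=17
step 12: append 15 -> window=[1, 15] -> max=15
step 13: append 26 -> window=[15, 26] -> max=26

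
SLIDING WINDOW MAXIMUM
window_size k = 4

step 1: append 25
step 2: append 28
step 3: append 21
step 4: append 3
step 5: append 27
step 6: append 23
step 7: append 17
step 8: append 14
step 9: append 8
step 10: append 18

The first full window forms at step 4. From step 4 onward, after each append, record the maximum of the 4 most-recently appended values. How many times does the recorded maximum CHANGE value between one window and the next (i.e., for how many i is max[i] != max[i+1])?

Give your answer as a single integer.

step 1: append 25 -> window=[25] (not full yet)
step 2: append 28 -> window=[25, 28] (not full yet)
step 3: append 21 -> window=[25, 28, 21] (not full yet)
step 4: append 3 -> window=[25, 28, 21, 3] -> max=28
step 5: append 27 -> window=[28, 21, 3, 27] -> max=28
step 6: append 23 -> window=[21, 3, 27, 23] -> max=27
step 7: append 17 -> window=[3, 27, 23, 17] -> max=27
step 8: append 14 -> window=[27, 23, 17, 14] -> max=27
step 9: append 8 -> window=[23, 17, 14, 8] -> max=23
step 10: append 18 -> window=[17, 14, 8, 18] -> max=18
Recorded maximums: 28 28 27 27 27 23 18
Changes between consecutive maximums: 3

Answer: 3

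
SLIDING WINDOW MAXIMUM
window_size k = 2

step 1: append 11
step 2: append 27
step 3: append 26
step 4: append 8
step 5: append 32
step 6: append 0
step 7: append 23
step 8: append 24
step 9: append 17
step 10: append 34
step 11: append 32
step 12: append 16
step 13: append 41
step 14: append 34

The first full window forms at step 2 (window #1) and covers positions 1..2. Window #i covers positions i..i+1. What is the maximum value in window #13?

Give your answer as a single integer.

Answer: 41

Derivation:
step 1: append 11 -> window=[11] (not full yet)
step 2: append 27 -> window=[11, 27] -> max=27
step 3: append 26 -> window=[27, 26] -> max=27
step 4: append 8 -> window=[26, 8] -> max=26
step 5: append 32 -> window=[8, 32] -> max=32
step 6: append 0 -> window=[32, 0] -> max=32
step 7: append 23 -> window=[0, 23] -> max=23
step 8: append 24 -> window=[23, 24] -> max=24
step 9: append 17 -> window=[24, 17] -> max=24
step 10: append 34 -> window=[17, 34] -> max=34
step 11: append 32 -> window=[34, 32] -> max=34
step 12: append 16 -> window=[32, 16] -> max=32
step 13: append 41 -> window=[16, 41] -> max=41
step 14: append 34 -> window=[41, 34] -> max=41
Window #13 max = 41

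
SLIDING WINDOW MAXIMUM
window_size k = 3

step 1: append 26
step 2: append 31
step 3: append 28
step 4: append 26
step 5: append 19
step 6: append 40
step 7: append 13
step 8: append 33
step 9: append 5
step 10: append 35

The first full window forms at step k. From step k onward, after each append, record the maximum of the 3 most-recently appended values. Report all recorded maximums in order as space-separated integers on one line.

Answer: 31 31 28 40 40 40 33 35

Derivation:
step 1: append 26 -> window=[26] (not full yet)
step 2: append 31 -> window=[26, 31] (not full yet)
step 3: append 28 -> window=[26, 31, 28] -> max=31
step 4: append 26 -> window=[31, 28, 26] -> max=31
step 5: append 19 -> window=[28, 26, 19] -> max=28
step 6: append 40 -> window=[26, 19, 40] -> max=40
step 7: append 13 -> window=[19, 40, 13] -> max=40
step 8: append 33 -> window=[40, 13, 33] -> max=40
step 9: append 5 -> window=[13, 33, 5] -> max=33
step 10: append 35 -> window=[33, 5, 35] -> max=35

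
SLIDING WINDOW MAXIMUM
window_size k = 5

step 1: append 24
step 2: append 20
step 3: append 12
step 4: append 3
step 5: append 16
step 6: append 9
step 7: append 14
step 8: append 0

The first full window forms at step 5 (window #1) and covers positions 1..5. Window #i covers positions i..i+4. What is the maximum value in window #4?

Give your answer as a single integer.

step 1: append 24 -> window=[24] (not full yet)
step 2: append 20 -> window=[24, 20] (not full yet)
step 3: append 12 -> window=[24, 20, 12] (not full yet)
step 4: append 3 -> window=[24, 20, 12, 3] (not full yet)
step 5: append 16 -> window=[24, 20, 12, 3, 16] -> max=24
step 6: append 9 -> window=[20, 12, 3, 16, 9] -> max=20
step 7: append 14 -> window=[12, 3, 16, 9, 14] -> max=16
step 8: append 0 -> window=[3, 16, 9, 14, 0] -> max=16
Window #4 max = 16

Answer: 16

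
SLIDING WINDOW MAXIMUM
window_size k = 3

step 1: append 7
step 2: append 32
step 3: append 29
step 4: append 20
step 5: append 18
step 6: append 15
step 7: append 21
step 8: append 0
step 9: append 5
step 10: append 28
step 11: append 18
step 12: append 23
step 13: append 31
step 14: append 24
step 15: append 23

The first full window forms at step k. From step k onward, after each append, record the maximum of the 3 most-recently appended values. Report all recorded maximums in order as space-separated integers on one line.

step 1: append 7 -> window=[7] (not full yet)
step 2: append 32 -> window=[7, 32] (not full yet)
step 3: append 29 -> window=[7, 32, 29] -> max=32
step 4: append 20 -> window=[32, 29, 20] -> max=32
step 5: append 18 -> window=[29, 20, 18] -> max=29
step 6: append 15 -> window=[20, 18, 15] -> max=20
step 7: append 21 -> window=[18, 15, 21] -> max=21
step 8: append 0 -> window=[15, 21, 0] -> max=21
step 9: append 5 -> window=[21, 0, 5] -> max=21
step 10: append 28 -> window=[0, 5, 28] -> max=28
step 11: append 18 -> window=[5, 28, 18] -> max=28
step 12: append 23 -> window=[28, 18, 23] -> max=28
step 13: append 31 -> window=[18, 23, 31] -> max=31
step 14: append 24 -> window=[23, 31, 24] -> max=31
step 15: append 23 -> window=[31, 24, 23] -> max=31

Answer: 32 32 29 20 21 21 21 28 28 28 31 31 31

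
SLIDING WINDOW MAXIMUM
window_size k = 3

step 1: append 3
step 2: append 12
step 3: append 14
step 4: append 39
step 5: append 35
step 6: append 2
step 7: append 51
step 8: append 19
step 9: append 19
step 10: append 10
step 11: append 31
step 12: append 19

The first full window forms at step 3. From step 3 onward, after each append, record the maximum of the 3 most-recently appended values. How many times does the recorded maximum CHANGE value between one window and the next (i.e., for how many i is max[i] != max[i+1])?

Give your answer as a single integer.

step 1: append 3 -> window=[3] (not full yet)
step 2: append 12 -> window=[3, 12] (not full yet)
step 3: append 14 -> window=[3, 12, 14] -> max=14
step 4: append 39 -> window=[12, 14, 39] -> max=39
step 5: append 35 -> window=[14, 39, 35] -> max=39
step 6: append 2 -> window=[39, 35, 2] -> max=39
step 7: append 51 -> window=[35, 2, 51] -> max=51
step 8: append 19 -> window=[2, 51, 19] -> max=51
step 9: append 19 -> window=[51, 19, 19] -> max=51
step 10: append 10 -> window=[19, 19, 10] -> max=19
step 11: append 31 -> window=[19, 10, 31] -> max=31
step 12: append 19 -> window=[10, 31, 19] -> max=31
Recorded maximums: 14 39 39 39 51 51 51 19 31 31
Changes between consecutive maximums: 4

Answer: 4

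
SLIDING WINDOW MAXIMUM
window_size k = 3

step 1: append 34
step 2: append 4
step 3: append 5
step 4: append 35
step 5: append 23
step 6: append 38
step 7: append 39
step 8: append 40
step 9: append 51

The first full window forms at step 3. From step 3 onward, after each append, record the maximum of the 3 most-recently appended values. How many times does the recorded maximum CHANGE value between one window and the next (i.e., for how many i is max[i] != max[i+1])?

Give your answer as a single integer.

Answer: 5

Derivation:
step 1: append 34 -> window=[34] (not full yet)
step 2: append 4 -> window=[34, 4] (not full yet)
step 3: append 5 -> window=[34, 4, 5] -> max=34
step 4: append 35 -> window=[4, 5, 35] -> max=35
step 5: append 23 -> window=[5, 35, 23] -> max=35
step 6: append 38 -> window=[35, 23, 38] -> max=38
step 7: append 39 -> window=[23, 38, 39] -> max=39
step 8: append 40 -> window=[38, 39, 40] -> max=40
step 9: append 51 -> window=[39, 40, 51] -> max=51
Recorded maximums: 34 35 35 38 39 40 51
Changes between consecutive maximums: 5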